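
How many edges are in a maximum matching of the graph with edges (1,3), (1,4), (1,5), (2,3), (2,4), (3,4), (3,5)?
2 (matching: (2,4), (3,5); upper bound floor(n/2) = floor(5/2) = 2)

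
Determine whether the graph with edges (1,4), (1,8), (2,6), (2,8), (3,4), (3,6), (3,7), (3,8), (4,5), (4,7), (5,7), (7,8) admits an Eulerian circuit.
Yes (the graph is connected and all 8 vertices have even degree)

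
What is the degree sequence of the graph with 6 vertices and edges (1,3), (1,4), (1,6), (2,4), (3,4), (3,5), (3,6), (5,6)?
[4, 3, 3, 3, 2, 1] (degrees: deg(1)=3, deg(2)=1, deg(3)=4, deg(4)=3, deg(5)=2, deg(6)=3)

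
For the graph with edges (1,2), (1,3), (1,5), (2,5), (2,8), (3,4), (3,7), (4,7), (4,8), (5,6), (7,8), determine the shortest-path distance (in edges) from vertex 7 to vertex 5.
3 (path: 7 -> 3 -> 1 -> 5, 3 edges)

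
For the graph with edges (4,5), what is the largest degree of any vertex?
1 (attained at vertices 4, 5)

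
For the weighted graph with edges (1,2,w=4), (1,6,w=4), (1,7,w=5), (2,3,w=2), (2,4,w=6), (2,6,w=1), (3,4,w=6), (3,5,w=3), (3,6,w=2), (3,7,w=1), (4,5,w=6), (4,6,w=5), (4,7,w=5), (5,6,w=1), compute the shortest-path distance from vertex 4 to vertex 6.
5 (path: 4 -> 6; weights 5 = 5)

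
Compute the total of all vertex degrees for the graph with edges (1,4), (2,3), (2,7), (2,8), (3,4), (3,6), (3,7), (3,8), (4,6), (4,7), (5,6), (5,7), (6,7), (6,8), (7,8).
30 (handshake: sum of degrees = 2|E| = 2 x 15 = 30)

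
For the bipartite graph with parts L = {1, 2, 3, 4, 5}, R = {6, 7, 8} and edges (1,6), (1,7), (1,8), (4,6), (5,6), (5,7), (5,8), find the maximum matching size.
3 (matching: (1,8), (4,6), (5,7); upper bound min(|L|,|R|) = min(5,3) = 3)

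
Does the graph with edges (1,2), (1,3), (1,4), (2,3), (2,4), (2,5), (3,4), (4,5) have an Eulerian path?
Yes (the graph is connected and exactly 2 vertices have odd degree: {1, 3}; any Eulerian path must start and end at those)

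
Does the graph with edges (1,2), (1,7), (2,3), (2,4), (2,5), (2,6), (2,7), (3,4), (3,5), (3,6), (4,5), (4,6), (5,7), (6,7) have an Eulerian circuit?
Yes (the graph is connected and all 7 vertices have even degree)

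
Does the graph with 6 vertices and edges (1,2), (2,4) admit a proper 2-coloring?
Yes. Partition: {1, 3, 4, 5, 6}, {2}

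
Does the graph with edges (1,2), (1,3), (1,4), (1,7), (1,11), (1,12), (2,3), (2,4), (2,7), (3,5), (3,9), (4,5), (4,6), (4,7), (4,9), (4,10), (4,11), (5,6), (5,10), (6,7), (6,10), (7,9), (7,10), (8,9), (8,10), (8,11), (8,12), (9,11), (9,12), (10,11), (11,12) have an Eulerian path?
Yes — and in fact it has an Eulerian circuit (the graph is connected and all 12 vertices have even degree)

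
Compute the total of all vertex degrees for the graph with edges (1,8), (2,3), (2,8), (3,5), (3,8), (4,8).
12 (handshake: sum of degrees = 2|E| = 2 x 6 = 12)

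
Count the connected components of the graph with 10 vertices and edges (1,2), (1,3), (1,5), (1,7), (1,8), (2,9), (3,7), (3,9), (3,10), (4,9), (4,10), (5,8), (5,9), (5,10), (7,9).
2 (components: {1, 2, 3, 4, 5, 7, 8, 9, 10}, {6})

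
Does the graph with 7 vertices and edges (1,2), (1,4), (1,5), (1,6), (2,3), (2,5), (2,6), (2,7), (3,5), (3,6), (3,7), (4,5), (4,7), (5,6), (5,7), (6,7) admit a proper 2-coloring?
No (odd cycle of length 3: 5 -> 1 -> 2 -> 5)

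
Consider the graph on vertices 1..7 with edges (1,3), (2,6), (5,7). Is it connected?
No, it has 4 components: {1, 3}, {2, 6}, {4}, {5, 7}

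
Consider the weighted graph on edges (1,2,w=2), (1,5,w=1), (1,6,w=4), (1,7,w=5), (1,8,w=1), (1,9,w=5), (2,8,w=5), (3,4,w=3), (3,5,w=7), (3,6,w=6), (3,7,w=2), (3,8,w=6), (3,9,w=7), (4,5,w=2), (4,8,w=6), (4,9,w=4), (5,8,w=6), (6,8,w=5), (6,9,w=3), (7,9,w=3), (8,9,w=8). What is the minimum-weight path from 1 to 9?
5 (path: 1 -> 9; weights 5 = 5)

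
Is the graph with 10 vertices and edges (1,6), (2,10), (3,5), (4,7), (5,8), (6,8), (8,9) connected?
No, it has 3 components: {1, 3, 5, 6, 8, 9}, {2, 10}, {4, 7}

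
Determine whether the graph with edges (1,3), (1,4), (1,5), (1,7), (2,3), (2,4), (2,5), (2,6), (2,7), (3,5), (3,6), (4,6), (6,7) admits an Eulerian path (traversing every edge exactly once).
No (4 vertices have odd degree: {2, 4, 5, 7}; Eulerian path requires 0 or 2)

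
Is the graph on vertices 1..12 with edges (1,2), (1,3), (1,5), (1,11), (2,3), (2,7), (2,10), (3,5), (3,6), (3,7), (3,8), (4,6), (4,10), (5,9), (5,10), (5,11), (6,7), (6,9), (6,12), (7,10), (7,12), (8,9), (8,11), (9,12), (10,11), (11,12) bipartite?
No (odd cycle of length 3: 5 -> 1 -> 3 -> 5)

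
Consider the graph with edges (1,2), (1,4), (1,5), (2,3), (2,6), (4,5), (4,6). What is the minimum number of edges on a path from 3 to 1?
2 (path: 3 -> 2 -> 1, 2 edges)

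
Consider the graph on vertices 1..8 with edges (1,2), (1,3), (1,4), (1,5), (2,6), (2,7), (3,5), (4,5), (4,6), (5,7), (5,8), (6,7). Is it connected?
Yes (BFS from 1 visits [1, 2, 3, 4, 5, 6, 7, 8] — all 8 vertices reached)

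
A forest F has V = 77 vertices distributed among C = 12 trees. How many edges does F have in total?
65 (Each of the 12 component trees on V_i vertices has V_i - 1 edges; summing gives V - C = 77 - 12 = 65)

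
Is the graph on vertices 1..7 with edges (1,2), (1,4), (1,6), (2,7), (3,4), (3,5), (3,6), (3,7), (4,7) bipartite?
No (odd cycle of length 3: 7 -> 4 -> 3 -> 7)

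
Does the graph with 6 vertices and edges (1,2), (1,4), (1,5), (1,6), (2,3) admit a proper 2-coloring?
Yes. Partition: {1, 3}, {2, 4, 5, 6}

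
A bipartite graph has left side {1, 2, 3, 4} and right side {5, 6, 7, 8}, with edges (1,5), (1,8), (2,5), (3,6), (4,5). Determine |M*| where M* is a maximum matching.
3 (matching: (1,8), (2,5), (3,6); upper bound min(|L|,|R|) = min(4,4) = 4)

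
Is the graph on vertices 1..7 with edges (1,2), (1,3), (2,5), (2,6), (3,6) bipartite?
Yes. Partition: {1, 4, 5, 6, 7}, {2, 3}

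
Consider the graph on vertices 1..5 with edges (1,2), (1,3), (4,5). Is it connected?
No, it has 2 components: {1, 2, 3}, {4, 5}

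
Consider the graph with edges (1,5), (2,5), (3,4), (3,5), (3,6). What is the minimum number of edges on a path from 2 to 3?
2 (path: 2 -> 5 -> 3, 2 edges)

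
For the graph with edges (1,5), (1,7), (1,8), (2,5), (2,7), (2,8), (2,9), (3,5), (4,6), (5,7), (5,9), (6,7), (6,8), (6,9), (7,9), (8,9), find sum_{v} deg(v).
32 (handshake: sum of degrees = 2|E| = 2 x 16 = 32)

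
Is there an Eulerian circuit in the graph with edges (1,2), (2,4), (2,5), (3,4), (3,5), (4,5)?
No (4 vertices have odd degree: {1, 2, 4, 5}; Eulerian circuit requires 0)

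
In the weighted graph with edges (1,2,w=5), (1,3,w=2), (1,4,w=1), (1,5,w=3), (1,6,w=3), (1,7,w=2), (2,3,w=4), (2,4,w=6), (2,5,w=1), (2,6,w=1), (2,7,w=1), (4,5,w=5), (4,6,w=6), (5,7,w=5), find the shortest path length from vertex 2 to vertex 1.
3 (path: 2 -> 7 -> 1; weights 1 + 2 = 3)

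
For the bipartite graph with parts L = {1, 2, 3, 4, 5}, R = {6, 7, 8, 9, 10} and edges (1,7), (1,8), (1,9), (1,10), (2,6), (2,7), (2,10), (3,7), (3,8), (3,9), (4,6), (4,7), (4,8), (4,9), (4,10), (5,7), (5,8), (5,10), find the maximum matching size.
5 (matching: (1,10), (2,7), (3,9), (4,6), (5,8); upper bound min(|L|,|R|) = min(5,5) = 5)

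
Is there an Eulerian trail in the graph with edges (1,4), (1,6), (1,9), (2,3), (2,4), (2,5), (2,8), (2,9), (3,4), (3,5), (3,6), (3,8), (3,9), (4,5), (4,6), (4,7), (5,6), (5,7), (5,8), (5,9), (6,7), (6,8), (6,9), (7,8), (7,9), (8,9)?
No (6 vertices have odd degree: {1, 2, 5, 6, 7, 9}; Eulerian path requires 0 or 2)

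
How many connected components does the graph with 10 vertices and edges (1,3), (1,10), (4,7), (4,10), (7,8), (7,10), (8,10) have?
5 (components: {1, 3, 4, 7, 8, 10}, {2}, {5}, {6}, {9})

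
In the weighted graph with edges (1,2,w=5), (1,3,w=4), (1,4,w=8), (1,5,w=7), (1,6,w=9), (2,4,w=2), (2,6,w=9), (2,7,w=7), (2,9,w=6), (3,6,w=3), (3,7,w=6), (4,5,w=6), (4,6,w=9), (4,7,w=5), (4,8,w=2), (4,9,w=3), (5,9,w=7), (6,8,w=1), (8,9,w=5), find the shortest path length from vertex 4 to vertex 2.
2 (path: 4 -> 2; weights 2 = 2)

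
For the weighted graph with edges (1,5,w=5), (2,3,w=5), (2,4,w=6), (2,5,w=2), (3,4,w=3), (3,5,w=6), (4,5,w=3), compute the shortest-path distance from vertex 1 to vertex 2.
7 (path: 1 -> 5 -> 2; weights 5 + 2 = 7)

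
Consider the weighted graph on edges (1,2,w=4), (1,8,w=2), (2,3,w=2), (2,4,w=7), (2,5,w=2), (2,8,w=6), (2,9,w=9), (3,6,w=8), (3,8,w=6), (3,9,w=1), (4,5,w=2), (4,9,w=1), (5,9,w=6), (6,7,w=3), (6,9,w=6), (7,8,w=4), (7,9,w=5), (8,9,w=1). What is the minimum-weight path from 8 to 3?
2 (path: 8 -> 9 -> 3; weights 1 + 1 = 2)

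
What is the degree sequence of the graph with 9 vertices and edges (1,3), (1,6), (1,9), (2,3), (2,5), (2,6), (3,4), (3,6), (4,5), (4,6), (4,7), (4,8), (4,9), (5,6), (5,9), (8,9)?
[6, 5, 4, 4, 4, 3, 3, 2, 1] (degrees: deg(1)=3, deg(2)=3, deg(3)=4, deg(4)=6, deg(5)=4, deg(6)=5, deg(7)=1, deg(8)=2, deg(9)=4)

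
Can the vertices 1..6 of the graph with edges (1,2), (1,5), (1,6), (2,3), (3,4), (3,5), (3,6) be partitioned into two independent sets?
Yes. Partition: {1, 3}, {2, 4, 5, 6}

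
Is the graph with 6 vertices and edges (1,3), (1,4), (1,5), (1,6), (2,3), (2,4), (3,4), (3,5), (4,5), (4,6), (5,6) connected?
Yes (BFS from 1 visits [1, 3, 4, 5, 6, 2] — all 6 vertices reached)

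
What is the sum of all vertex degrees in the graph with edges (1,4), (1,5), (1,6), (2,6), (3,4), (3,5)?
12 (handshake: sum of degrees = 2|E| = 2 x 6 = 12)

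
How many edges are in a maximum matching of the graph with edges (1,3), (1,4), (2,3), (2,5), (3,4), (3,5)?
2 (matching: (1,4), (3,5); upper bound floor(n/2) = floor(5/2) = 2)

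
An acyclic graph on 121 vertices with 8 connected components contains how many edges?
113 (Each of the 8 component trees on V_i vertices has V_i - 1 edges; summing gives V - C = 121 - 8 = 113)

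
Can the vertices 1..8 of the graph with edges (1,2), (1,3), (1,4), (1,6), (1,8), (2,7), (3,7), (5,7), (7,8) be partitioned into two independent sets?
Yes. Partition: {1, 7}, {2, 3, 4, 5, 6, 8}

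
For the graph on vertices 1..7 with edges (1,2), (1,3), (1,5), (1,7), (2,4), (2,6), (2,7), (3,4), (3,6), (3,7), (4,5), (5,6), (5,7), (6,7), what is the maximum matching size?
3 (matching: (2,7), (3,4), (5,6); upper bound floor(n/2) = floor(7/2) = 3)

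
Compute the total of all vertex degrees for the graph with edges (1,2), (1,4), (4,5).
6 (handshake: sum of degrees = 2|E| = 2 x 3 = 6)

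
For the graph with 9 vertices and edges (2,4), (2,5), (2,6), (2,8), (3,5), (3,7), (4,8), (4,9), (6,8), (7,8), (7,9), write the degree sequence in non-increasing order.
[4, 4, 3, 3, 2, 2, 2, 2, 0] (degrees: deg(1)=0, deg(2)=4, deg(3)=2, deg(4)=3, deg(5)=2, deg(6)=2, deg(7)=3, deg(8)=4, deg(9)=2)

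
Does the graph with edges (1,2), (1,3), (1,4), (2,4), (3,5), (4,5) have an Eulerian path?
Yes (the graph is connected and exactly 2 vertices have odd degree: {1, 4}; any Eulerian path must start and end at those)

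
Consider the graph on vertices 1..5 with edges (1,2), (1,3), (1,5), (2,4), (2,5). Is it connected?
Yes (BFS from 1 visits [1, 2, 3, 5, 4] — all 5 vertices reached)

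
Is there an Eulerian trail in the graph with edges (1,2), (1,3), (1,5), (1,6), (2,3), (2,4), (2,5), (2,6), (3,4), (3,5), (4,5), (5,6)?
No (4 vertices have odd degree: {2, 4, 5, 6}; Eulerian path requires 0 or 2)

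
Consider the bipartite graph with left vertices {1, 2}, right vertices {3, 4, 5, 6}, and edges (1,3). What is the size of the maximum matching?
1 (matching: (1,3); upper bound min(|L|,|R|) = min(2,4) = 2)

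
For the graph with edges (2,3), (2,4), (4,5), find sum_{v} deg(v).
6 (handshake: sum of degrees = 2|E| = 2 x 3 = 6)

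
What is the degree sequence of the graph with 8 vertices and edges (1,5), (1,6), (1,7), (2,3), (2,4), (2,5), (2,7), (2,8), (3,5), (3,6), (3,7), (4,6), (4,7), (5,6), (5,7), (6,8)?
[5, 5, 5, 5, 4, 3, 3, 2] (degrees: deg(1)=3, deg(2)=5, deg(3)=4, deg(4)=3, deg(5)=5, deg(6)=5, deg(7)=5, deg(8)=2)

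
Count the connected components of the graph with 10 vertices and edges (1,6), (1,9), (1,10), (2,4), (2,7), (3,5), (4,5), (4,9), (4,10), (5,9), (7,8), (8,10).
1 (components: {1, 2, 3, 4, 5, 6, 7, 8, 9, 10})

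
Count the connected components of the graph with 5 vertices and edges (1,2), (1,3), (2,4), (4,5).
1 (components: {1, 2, 3, 4, 5})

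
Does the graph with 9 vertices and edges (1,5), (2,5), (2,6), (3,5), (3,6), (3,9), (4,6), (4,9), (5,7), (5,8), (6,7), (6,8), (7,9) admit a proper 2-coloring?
Yes. Partition: {1, 2, 3, 4, 7, 8}, {5, 6, 9}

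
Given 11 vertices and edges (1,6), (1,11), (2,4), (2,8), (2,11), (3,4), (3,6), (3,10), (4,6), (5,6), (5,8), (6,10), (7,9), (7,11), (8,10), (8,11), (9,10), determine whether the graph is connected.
Yes (BFS from 1 visits [1, 6, 11, 3, 4, 5, 10, 2, 7, 8, 9] — all 11 vertices reached)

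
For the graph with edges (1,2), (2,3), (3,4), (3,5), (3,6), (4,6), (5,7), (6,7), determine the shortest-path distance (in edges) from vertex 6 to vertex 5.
2 (path: 6 -> 3 -> 5, 2 edges)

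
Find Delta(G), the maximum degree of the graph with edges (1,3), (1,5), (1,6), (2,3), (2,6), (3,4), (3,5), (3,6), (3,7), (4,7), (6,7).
6 (attained at vertex 3)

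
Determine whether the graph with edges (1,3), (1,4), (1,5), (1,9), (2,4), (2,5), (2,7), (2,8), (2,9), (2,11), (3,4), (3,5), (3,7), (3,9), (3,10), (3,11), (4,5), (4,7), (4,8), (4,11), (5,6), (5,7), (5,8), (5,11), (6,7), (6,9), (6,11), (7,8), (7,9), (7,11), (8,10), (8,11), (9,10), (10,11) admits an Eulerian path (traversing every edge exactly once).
Yes (the graph is connected and exactly 2 vertices have odd degree: {3, 4}; any Eulerian path must start and end at those)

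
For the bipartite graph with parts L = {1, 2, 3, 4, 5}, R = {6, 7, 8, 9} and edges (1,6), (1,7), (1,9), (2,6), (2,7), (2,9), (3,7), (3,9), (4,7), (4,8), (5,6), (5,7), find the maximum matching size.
4 (matching: (1,9), (2,7), (4,8), (5,6); upper bound min(|L|,|R|) = min(5,4) = 4)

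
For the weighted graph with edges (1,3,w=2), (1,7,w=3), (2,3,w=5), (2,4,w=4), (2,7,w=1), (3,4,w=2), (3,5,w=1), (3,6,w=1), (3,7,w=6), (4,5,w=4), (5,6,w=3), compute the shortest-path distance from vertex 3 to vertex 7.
5 (path: 3 -> 1 -> 7; weights 2 + 3 = 5)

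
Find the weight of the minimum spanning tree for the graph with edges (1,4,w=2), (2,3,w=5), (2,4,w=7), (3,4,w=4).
11 (MST edges: (1,4,w=2), (2,3,w=5), (3,4,w=4); sum of weights 2 + 5 + 4 = 11)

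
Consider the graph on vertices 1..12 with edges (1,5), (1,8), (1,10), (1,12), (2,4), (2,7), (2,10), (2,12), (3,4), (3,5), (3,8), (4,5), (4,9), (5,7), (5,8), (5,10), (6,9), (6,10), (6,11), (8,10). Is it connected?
Yes (BFS from 1 visits [1, 5, 8, 10, 12, 3, 4, 7, 2, 6, 9, 11] — all 12 vertices reached)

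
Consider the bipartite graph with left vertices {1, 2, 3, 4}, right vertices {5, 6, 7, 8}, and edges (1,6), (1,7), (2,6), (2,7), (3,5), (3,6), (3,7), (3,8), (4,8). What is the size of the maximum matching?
4 (matching: (1,7), (2,6), (3,5), (4,8); upper bound min(|L|,|R|) = min(4,4) = 4)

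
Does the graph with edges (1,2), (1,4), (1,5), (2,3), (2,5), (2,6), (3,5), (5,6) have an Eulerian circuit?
No (2 vertices have odd degree: {1, 4}; Eulerian circuit requires 0)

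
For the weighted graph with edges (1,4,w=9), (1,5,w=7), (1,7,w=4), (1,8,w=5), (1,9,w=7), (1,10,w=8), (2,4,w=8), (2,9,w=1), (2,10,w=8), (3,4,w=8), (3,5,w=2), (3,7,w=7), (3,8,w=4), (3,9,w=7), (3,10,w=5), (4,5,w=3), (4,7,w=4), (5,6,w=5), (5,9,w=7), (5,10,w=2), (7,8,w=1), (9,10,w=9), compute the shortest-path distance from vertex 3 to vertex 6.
7 (path: 3 -> 5 -> 6; weights 2 + 5 = 7)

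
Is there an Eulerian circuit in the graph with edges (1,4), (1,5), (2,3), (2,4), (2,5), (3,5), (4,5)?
No (2 vertices have odd degree: {2, 4}; Eulerian circuit requires 0)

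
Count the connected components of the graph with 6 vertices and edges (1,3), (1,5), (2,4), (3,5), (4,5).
2 (components: {1, 2, 3, 4, 5}, {6})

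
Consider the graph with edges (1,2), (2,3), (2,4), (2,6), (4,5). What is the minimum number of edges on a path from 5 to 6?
3 (path: 5 -> 4 -> 2 -> 6, 3 edges)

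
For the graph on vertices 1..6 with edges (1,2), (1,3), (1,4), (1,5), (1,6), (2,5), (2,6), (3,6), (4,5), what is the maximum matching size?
3 (matching: (1,2), (3,6), (4,5); upper bound floor(n/2) = floor(6/2) = 3)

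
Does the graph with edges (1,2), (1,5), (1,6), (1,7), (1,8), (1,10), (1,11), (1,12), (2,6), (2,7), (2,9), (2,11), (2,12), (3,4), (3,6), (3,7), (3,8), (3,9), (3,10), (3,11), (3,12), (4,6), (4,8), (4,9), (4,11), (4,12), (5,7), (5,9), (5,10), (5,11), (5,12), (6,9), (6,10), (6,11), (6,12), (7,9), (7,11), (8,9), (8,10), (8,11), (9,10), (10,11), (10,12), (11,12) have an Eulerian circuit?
Yes (the graph is connected and all 12 vertices have even degree)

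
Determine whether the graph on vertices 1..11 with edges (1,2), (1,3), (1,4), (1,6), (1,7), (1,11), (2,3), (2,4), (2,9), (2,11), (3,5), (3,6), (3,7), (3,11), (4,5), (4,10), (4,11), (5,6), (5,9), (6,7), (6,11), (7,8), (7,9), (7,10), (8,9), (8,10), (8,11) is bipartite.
No (odd cycle of length 3: 2 -> 1 -> 3 -> 2)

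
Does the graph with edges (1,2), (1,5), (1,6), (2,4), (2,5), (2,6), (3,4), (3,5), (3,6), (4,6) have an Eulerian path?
No (4 vertices have odd degree: {1, 3, 4, 5}; Eulerian path requires 0 or 2)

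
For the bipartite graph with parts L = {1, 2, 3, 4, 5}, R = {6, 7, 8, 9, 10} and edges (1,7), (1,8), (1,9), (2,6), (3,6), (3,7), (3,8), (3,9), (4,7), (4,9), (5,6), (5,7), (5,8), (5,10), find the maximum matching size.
5 (matching: (1,9), (2,6), (3,8), (4,7), (5,10); upper bound min(|L|,|R|) = min(5,5) = 5)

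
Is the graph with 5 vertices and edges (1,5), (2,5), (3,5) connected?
No, it has 2 components: {1, 2, 3, 5}, {4}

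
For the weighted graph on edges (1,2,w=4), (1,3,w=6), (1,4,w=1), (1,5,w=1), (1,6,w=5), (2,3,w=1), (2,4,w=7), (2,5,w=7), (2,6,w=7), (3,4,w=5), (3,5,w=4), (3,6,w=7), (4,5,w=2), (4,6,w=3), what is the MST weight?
10 (MST edges: (1,2,w=4), (1,4,w=1), (1,5,w=1), (2,3,w=1), (4,6,w=3); sum of weights 4 + 1 + 1 + 1 + 3 = 10)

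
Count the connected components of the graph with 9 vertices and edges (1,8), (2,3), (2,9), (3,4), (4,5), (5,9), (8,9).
3 (components: {1, 2, 3, 4, 5, 8, 9}, {6}, {7})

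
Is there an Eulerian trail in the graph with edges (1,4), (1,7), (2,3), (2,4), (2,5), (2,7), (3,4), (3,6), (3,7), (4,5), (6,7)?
Yes — and in fact it has an Eulerian circuit (the graph is connected and all 7 vertices have even degree)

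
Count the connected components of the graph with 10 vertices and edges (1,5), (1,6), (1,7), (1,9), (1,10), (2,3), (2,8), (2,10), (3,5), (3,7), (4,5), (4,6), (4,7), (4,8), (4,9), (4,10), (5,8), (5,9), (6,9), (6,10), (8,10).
1 (components: {1, 2, 3, 4, 5, 6, 7, 8, 9, 10})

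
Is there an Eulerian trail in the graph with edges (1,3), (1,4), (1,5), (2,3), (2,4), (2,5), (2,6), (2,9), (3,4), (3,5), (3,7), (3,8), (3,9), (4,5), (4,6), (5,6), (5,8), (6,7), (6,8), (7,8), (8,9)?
No (8 vertices have odd degree: {1, 2, 3, 4, 6, 7, 8, 9}; Eulerian path requires 0 or 2)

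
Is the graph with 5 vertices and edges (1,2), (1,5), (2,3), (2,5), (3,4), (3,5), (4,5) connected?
Yes (BFS from 1 visits [1, 2, 5, 3, 4] — all 5 vertices reached)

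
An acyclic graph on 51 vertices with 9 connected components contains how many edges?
42 (Each of the 9 component trees on V_i vertices has V_i - 1 edges; summing gives V - C = 51 - 9 = 42)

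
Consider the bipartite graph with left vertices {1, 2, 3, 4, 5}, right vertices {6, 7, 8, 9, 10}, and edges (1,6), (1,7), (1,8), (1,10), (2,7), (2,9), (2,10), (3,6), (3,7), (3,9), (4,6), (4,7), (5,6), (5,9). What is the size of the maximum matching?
5 (matching: (1,8), (2,10), (3,9), (4,7), (5,6); upper bound min(|L|,|R|) = min(5,5) = 5)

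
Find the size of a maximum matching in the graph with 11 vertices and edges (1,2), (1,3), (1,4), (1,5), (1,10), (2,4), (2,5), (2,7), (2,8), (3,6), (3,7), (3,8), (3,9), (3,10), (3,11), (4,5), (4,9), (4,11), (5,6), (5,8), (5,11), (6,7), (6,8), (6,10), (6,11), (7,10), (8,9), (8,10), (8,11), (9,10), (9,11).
5 (matching: (1,10), (2,5), (3,9), (6,7), (8,11); upper bound floor(n/2) = floor(11/2) = 5)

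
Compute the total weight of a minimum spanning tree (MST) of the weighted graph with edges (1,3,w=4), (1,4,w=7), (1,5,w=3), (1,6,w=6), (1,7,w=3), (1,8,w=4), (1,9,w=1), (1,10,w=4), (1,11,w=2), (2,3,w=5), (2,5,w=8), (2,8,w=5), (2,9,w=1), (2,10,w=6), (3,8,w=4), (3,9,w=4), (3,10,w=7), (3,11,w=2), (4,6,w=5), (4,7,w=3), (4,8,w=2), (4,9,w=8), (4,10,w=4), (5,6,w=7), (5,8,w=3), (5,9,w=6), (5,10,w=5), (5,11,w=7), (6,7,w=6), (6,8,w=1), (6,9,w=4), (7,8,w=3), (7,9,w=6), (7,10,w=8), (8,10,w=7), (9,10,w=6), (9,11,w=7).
22 (MST edges: (1,5,w=3), (1,7,w=3), (1,9,w=1), (1,10,w=4), (1,11,w=2), (2,9,w=1), (3,11,w=2), (4,7,w=3), (4,8,w=2), (6,8,w=1); sum of weights 3 + 3 + 1 + 4 + 2 + 1 + 2 + 3 + 2 + 1 = 22)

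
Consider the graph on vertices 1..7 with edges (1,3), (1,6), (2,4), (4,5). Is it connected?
No, it has 3 components: {1, 3, 6}, {2, 4, 5}, {7}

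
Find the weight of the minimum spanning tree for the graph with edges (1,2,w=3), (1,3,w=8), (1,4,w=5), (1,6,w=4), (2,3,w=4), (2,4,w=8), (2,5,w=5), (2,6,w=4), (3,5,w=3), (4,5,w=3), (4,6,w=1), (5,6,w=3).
14 (MST edges: (1,2,w=3), (1,6,w=4), (3,5,w=3), (4,5,w=3), (4,6,w=1); sum of weights 3 + 4 + 3 + 3 + 1 = 14)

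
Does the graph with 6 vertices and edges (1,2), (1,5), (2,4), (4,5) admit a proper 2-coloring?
Yes. Partition: {1, 3, 4, 6}, {2, 5}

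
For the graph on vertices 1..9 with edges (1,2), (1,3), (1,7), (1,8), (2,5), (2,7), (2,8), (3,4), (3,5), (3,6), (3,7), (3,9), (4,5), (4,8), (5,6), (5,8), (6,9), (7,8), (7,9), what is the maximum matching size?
4 (matching: (1,8), (2,7), (3,9), (5,6); upper bound floor(n/2) = floor(9/2) = 4)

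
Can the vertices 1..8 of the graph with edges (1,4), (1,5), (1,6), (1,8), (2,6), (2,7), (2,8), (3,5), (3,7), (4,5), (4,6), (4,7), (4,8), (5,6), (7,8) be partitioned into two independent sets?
No (odd cycle of length 3: 5 -> 1 -> 4 -> 5)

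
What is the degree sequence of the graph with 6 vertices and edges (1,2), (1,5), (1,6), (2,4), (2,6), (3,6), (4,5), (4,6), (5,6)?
[5, 3, 3, 3, 3, 1] (degrees: deg(1)=3, deg(2)=3, deg(3)=1, deg(4)=3, deg(5)=3, deg(6)=5)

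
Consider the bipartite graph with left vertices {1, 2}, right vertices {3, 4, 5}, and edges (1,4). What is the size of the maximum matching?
1 (matching: (1,4); upper bound min(|L|,|R|) = min(2,3) = 2)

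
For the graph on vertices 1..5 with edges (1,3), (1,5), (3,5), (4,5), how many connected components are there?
2 (components: {1, 3, 4, 5}, {2})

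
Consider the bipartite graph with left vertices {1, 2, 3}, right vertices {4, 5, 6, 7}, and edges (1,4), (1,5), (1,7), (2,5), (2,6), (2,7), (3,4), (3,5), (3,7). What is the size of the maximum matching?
3 (matching: (1,7), (2,6), (3,5); upper bound min(|L|,|R|) = min(3,4) = 3)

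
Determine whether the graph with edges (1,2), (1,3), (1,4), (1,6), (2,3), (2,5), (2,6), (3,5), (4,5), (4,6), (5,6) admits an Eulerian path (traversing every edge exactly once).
Yes (the graph is connected and exactly 2 vertices have odd degree: {3, 4}; any Eulerian path must start and end at those)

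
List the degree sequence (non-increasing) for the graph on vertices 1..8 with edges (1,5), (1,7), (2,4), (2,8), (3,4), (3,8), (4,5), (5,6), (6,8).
[3, 3, 3, 2, 2, 2, 2, 1] (degrees: deg(1)=2, deg(2)=2, deg(3)=2, deg(4)=3, deg(5)=3, deg(6)=2, deg(7)=1, deg(8)=3)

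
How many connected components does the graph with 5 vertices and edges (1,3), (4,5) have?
3 (components: {1, 3}, {2}, {4, 5})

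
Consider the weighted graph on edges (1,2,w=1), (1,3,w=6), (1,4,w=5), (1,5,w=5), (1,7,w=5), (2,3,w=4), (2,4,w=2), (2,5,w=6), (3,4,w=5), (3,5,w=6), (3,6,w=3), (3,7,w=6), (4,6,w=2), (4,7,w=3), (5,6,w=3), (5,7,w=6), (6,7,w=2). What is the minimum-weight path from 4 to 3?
5 (path: 4 -> 3; weights 5 = 5)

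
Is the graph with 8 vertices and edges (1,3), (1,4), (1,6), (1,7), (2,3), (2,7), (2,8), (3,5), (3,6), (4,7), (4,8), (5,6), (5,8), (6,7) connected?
Yes (BFS from 1 visits [1, 3, 4, 6, 7, 2, 5, 8] — all 8 vertices reached)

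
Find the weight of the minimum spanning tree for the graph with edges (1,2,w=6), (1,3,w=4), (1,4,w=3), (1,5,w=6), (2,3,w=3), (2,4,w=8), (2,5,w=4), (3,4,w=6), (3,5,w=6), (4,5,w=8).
14 (MST edges: (1,3,w=4), (1,4,w=3), (2,3,w=3), (2,5,w=4); sum of weights 4 + 3 + 3 + 4 = 14)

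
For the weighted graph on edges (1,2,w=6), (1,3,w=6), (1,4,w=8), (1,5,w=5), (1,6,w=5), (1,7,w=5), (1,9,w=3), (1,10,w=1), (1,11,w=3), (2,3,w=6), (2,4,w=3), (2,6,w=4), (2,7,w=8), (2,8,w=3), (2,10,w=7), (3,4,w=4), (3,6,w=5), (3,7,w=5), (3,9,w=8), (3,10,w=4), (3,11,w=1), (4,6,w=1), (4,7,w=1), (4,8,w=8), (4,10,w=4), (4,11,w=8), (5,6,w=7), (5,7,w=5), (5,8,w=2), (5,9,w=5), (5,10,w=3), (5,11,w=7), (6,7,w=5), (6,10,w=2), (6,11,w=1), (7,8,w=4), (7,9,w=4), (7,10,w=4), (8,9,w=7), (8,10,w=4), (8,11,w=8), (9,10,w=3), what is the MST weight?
18 (MST edges: (1,9,w=3), (1,10,w=1), (2,4,w=3), (2,8,w=3), (3,11,w=1), (4,6,w=1), (4,7,w=1), (5,8,w=2), (6,10,w=2), (6,11,w=1); sum of weights 3 + 1 + 3 + 3 + 1 + 1 + 1 + 2 + 2 + 1 = 18)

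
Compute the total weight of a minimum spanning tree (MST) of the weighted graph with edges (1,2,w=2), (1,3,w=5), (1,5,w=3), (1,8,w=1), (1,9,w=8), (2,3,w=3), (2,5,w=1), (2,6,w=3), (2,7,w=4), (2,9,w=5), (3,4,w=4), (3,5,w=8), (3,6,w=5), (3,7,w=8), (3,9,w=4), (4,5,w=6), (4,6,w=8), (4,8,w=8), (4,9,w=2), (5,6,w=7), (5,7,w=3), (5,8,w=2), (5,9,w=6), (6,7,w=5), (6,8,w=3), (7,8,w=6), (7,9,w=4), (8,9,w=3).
18 (MST edges: (1,2,w=2), (1,8,w=1), (2,3,w=3), (2,5,w=1), (2,6,w=3), (4,9,w=2), (5,7,w=3), (8,9,w=3); sum of weights 2 + 1 + 3 + 1 + 3 + 2 + 3 + 3 = 18)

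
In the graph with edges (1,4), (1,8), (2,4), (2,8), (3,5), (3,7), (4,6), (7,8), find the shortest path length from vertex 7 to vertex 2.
2 (path: 7 -> 8 -> 2, 2 edges)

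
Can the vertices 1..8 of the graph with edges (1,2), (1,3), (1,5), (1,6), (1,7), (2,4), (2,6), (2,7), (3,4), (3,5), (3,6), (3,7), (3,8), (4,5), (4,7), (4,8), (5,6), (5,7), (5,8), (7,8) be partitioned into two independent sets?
No (odd cycle of length 3: 5 -> 1 -> 7 -> 5)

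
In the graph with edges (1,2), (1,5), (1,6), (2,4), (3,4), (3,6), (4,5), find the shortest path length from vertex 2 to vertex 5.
2 (path: 2 -> 1 -> 5, 2 edges)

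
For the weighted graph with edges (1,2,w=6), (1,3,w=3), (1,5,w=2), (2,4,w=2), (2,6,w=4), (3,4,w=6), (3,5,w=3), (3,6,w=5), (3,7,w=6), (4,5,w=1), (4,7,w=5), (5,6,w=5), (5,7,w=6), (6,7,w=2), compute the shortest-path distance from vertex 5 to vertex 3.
3 (path: 5 -> 3; weights 3 = 3)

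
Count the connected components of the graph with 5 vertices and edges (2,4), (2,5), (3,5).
2 (components: {1}, {2, 3, 4, 5})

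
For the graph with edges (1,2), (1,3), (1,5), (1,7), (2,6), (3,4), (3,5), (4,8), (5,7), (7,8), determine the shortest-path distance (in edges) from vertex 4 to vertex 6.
4 (path: 4 -> 3 -> 1 -> 2 -> 6, 4 edges)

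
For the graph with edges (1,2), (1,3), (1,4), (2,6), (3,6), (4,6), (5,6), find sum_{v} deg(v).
14 (handshake: sum of degrees = 2|E| = 2 x 7 = 14)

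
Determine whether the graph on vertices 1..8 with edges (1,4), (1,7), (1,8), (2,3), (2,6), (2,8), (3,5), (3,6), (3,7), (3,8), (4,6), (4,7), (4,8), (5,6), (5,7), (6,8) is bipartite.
No (odd cycle of length 3: 7 -> 1 -> 4 -> 7)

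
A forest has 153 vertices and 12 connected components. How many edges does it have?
141 (Each of the 12 component trees on V_i vertices has V_i - 1 edges; summing gives V - C = 153 - 12 = 141)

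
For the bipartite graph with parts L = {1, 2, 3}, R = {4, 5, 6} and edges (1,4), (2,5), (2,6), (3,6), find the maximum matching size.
3 (matching: (1,4), (2,5), (3,6); upper bound min(|L|,|R|) = min(3,3) = 3)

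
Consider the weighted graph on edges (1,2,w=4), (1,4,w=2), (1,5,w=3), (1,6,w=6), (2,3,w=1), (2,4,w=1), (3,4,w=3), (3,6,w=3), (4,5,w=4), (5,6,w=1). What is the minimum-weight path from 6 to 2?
4 (path: 6 -> 3 -> 2; weights 3 + 1 = 4)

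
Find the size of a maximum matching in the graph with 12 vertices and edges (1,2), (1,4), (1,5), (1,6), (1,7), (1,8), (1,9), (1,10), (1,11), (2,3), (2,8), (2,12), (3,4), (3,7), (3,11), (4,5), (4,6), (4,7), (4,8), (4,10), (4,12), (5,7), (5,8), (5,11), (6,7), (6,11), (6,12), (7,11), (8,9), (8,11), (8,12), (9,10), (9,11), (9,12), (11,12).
6 (matching: (1,2), (3,7), (4,10), (5,11), (6,12), (8,9); upper bound floor(n/2) = floor(12/2) = 6)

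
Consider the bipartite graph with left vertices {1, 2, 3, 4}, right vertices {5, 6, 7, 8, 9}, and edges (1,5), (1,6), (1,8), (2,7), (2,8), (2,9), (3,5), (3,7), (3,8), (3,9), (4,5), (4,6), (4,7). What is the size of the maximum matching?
4 (matching: (1,8), (2,9), (3,7), (4,6); upper bound min(|L|,|R|) = min(4,5) = 4)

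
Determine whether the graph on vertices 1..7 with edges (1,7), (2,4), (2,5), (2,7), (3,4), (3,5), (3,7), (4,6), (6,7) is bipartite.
Yes. Partition: {1, 2, 3, 6}, {4, 5, 7}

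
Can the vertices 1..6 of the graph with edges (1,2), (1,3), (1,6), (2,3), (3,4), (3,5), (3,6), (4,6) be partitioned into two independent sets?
No (odd cycle of length 3: 6 -> 1 -> 3 -> 6)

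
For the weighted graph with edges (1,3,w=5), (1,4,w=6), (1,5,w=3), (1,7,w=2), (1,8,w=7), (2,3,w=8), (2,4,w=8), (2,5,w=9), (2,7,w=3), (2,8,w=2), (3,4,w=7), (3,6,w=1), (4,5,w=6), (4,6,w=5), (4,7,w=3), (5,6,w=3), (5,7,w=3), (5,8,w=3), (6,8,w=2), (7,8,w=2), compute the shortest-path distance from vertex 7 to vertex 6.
4 (path: 7 -> 8 -> 6; weights 2 + 2 = 4)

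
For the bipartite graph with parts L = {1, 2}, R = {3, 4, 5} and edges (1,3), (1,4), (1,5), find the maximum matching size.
1 (matching: (1,5); upper bound min(|L|,|R|) = min(2,3) = 2)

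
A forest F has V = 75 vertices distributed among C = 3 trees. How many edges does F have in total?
72 (Each of the 3 component trees on V_i vertices has V_i - 1 edges; summing gives V - C = 75 - 3 = 72)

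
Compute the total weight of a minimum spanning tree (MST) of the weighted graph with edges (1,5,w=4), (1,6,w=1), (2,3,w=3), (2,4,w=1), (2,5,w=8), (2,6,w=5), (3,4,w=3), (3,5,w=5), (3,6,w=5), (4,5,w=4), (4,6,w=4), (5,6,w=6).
13 (MST edges: (1,5,w=4), (1,6,w=1), (2,3,w=3), (2,4,w=1), (4,6,w=4); sum of weights 4 + 1 + 3 + 1 + 4 = 13)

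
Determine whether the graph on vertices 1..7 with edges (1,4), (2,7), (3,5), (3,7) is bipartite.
Yes. Partition: {1, 2, 3, 6}, {4, 5, 7}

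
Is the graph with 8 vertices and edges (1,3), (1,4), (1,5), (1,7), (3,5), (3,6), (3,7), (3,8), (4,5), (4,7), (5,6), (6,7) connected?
No, it has 2 components: {1, 3, 4, 5, 6, 7, 8}, {2}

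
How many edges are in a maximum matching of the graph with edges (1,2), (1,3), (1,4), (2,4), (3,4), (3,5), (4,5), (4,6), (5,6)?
3 (matching: (1,2), (3,5), (4,6); upper bound floor(n/2) = floor(6/2) = 3)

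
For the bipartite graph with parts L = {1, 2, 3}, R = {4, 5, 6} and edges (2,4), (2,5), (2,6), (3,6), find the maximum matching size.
2 (matching: (2,5), (3,6); upper bound min(|L|,|R|) = min(3,3) = 3)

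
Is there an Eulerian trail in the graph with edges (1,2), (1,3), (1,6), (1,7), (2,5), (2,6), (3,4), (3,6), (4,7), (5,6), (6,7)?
No (4 vertices have odd degree: {2, 3, 6, 7}; Eulerian path requires 0 or 2)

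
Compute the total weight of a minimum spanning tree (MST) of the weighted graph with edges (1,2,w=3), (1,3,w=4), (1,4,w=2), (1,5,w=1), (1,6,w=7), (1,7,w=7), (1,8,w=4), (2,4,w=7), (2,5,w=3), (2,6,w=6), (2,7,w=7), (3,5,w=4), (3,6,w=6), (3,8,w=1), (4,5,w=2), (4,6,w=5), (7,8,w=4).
20 (MST edges: (1,2,w=3), (1,4,w=2), (1,5,w=1), (1,8,w=4), (3,8,w=1), (4,6,w=5), (7,8,w=4); sum of weights 3 + 2 + 1 + 4 + 1 + 5 + 4 = 20)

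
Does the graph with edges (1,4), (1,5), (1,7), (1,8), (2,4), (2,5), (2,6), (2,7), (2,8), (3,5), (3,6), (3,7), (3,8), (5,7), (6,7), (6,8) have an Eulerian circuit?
No (2 vertices have odd degree: {2, 7}; Eulerian circuit requires 0)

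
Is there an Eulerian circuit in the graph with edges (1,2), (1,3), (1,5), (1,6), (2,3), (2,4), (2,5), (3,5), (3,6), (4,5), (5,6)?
No (2 vertices have odd degree: {5, 6}; Eulerian circuit requires 0)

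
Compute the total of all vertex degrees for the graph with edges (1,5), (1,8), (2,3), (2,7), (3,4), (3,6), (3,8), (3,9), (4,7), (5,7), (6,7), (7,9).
24 (handshake: sum of degrees = 2|E| = 2 x 12 = 24)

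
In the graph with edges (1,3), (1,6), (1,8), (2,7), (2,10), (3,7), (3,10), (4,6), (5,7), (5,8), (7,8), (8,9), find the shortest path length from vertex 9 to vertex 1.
2 (path: 9 -> 8 -> 1, 2 edges)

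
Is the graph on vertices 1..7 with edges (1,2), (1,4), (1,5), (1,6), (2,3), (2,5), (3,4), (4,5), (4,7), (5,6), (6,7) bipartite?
No (odd cycle of length 3: 2 -> 1 -> 5 -> 2)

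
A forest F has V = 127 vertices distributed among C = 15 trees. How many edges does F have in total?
112 (Each of the 15 component trees on V_i vertices has V_i - 1 edges; summing gives V - C = 127 - 15 = 112)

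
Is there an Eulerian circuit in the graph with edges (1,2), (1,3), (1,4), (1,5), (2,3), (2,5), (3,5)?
No (4 vertices have odd degree: {2, 3, 4, 5}; Eulerian circuit requires 0)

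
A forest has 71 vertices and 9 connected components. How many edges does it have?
62 (Each of the 9 component trees on V_i vertices has V_i - 1 edges; summing gives V - C = 71 - 9 = 62)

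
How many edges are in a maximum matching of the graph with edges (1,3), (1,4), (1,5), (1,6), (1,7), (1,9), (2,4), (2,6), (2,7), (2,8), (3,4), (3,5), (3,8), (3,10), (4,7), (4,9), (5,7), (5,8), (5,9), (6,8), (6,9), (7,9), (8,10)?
5 (matching: (1,4), (2,7), (3,10), (5,8), (6,9); upper bound floor(n/2) = floor(10/2) = 5)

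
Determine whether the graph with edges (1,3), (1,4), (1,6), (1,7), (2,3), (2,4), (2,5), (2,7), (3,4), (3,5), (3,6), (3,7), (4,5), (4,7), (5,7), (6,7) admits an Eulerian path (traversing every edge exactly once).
Yes (the graph is connected and exactly 2 vertices have odd degree: {4, 6}; any Eulerian path must start and end at those)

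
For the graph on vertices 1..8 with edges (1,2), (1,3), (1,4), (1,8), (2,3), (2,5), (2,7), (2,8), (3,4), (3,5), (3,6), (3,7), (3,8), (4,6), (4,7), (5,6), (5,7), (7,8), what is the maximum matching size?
4 (matching: (1,4), (2,5), (3,6), (7,8); upper bound floor(n/2) = floor(8/2) = 4)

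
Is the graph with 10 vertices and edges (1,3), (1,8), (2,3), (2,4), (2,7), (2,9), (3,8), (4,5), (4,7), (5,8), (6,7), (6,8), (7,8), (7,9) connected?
No, it has 2 components: {1, 2, 3, 4, 5, 6, 7, 8, 9}, {10}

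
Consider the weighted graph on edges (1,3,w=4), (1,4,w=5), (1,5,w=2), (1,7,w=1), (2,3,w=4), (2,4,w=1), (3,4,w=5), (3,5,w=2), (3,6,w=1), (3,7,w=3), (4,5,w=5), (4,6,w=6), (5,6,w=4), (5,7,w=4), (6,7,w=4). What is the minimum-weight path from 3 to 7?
3 (path: 3 -> 7; weights 3 = 3)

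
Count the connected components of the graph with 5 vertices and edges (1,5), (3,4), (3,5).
2 (components: {1, 3, 4, 5}, {2})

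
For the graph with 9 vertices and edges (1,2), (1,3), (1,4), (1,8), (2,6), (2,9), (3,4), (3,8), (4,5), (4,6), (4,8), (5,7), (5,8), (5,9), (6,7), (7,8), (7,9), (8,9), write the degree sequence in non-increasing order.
[6, 5, 4, 4, 4, 4, 3, 3, 3] (degrees: deg(1)=4, deg(2)=3, deg(3)=3, deg(4)=5, deg(5)=4, deg(6)=3, deg(7)=4, deg(8)=6, deg(9)=4)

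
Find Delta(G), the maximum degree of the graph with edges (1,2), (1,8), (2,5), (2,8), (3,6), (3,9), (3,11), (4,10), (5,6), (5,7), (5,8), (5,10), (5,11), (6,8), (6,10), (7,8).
6 (attained at vertex 5)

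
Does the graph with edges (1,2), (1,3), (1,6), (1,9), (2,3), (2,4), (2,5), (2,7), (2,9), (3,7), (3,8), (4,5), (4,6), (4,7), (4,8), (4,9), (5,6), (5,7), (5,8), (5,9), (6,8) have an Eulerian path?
Yes — and in fact it has an Eulerian circuit (the graph is connected and all 9 vertices have even degree)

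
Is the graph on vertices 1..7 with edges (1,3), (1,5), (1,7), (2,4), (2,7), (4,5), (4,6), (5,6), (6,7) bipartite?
No (odd cycle of length 3: 6 -> 5 -> 4 -> 6)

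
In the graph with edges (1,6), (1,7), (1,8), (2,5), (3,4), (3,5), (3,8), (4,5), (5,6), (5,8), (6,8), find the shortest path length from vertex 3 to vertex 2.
2 (path: 3 -> 5 -> 2, 2 edges)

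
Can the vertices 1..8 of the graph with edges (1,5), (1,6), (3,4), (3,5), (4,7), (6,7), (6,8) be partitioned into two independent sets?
Yes. Partition: {1, 2, 3, 7, 8}, {4, 5, 6}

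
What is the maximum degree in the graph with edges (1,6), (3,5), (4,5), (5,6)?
3 (attained at vertex 5)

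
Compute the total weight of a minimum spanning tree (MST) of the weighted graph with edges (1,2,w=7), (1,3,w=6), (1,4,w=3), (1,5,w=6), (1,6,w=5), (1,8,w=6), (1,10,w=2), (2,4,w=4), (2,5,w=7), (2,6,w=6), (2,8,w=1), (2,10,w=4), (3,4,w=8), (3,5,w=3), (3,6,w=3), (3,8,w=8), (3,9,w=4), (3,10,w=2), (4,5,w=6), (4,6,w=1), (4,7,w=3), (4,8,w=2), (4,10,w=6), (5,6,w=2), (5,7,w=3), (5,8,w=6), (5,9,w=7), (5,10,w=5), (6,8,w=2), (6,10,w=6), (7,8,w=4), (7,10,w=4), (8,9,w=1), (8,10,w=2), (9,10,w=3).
16 (MST edges: (1,10,w=2), (2,8,w=1), (3,10,w=2), (4,6,w=1), (4,7,w=3), (4,8,w=2), (5,6,w=2), (8,9,w=1), (8,10,w=2); sum of weights 2 + 1 + 2 + 1 + 3 + 2 + 2 + 1 + 2 = 16)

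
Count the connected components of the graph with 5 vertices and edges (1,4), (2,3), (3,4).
2 (components: {1, 2, 3, 4}, {5})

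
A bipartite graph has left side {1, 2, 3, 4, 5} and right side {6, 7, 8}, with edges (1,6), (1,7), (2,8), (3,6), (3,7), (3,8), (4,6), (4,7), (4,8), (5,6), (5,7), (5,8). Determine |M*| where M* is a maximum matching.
3 (matching: (1,7), (2,8), (3,6); upper bound min(|L|,|R|) = min(5,3) = 3)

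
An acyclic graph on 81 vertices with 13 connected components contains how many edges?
68 (Each of the 13 component trees on V_i vertices has V_i - 1 edges; summing gives V - C = 81 - 13 = 68)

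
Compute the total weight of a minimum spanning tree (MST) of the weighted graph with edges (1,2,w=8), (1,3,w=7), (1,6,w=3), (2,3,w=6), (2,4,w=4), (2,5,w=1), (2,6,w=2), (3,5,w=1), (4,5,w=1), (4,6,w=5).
8 (MST edges: (1,6,w=3), (2,5,w=1), (2,6,w=2), (3,5,w=1), (4,5,w=1); sum of weights 3 + 1 + 2 + 1 + 1 = 8)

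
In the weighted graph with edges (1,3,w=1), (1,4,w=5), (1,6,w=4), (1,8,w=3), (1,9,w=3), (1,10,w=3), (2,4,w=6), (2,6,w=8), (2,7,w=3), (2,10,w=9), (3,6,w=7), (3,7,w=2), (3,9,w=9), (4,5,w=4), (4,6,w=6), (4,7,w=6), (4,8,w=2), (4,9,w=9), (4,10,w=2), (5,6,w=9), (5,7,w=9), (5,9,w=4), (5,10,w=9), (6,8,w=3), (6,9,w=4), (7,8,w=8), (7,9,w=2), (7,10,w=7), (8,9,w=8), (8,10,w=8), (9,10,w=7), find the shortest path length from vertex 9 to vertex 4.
8 (path: 9 -> 7 -> 4; weights 2 + 6 = 8)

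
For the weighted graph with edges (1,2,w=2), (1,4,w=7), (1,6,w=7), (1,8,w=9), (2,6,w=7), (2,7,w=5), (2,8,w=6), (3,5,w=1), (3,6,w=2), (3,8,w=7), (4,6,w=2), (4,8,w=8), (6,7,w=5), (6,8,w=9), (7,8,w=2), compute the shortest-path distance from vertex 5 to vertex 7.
8 (path: 5 -> 3 -> 6 -> 7; weights 1 + 2 + 5 = 8)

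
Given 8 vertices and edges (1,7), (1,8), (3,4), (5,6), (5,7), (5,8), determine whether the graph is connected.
No, it has 3 components: {1, 5, 6, 7, 8}, {2}, {3, 4}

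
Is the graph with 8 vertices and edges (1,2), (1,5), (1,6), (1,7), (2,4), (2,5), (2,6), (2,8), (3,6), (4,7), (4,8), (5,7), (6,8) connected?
Yes (BFS from 1 visits [1, 2, 5, 6, 7, 4, 8, 3] — all 8 vertices reached)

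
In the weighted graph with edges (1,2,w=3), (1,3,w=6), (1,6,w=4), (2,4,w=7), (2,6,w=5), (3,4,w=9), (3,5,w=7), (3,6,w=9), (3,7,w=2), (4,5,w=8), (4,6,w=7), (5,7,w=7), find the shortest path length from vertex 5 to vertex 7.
7 (path: 5 -> 7; weights 7 = 7)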